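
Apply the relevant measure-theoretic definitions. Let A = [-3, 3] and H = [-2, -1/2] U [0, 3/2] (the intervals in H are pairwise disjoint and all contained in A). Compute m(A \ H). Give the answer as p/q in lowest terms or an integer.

The ambient interval has length m(A) = 3 - (-3) = 6.
Since the holes are disjoint and sit inside A, by finite additivity
  m(H) = sum_i (b_i - a_i), and m(A \ H) = m(A) - m(H).
Computing the hole measures:
  m(H_1) = -1/2 - (-2) = 3/2.
  m(H_2) = 3/2 - 0 = 3/2.
Summed: m(H) = 3/2 + 3/2 = 3.
So m(A \ H) = 6 - 3 = 3.

3


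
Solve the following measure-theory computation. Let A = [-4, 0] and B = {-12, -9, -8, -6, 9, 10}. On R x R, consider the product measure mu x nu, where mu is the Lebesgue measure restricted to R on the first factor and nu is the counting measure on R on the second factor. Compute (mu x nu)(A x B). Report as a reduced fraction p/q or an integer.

For a measurable rectangle A x B, the product measure satisfies
  (mu x nu)(A x B) = mu(A) * nu(B).
  mu(A) = 4.
  nu(B) = 6.
  (mu x nu)(A x B) = 4 * 6 = 24.

24


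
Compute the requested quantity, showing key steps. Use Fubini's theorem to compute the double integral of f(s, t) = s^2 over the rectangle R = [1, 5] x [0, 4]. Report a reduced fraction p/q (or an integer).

f(s, t) is a tensor product of a function of s and a function of t, and both factors are bounded continuous (hence Lebesgue integrable) on the rectangle, so Fubini's theorem applies:
  integral_R f d(m x m) = (integral_a1^b1 s^2 ds) * (integral_a2^b2 1 dt).
Inner integral in s: integral_{1}^{5} s^2 ds = (5^3 - 1^3)/3
  = 124/3.
Inner integral in t: integral_{0}^{4} 1 dt = (4^1 - 0^1)/1
  = 4.
Product: (124/3) * (4) = 496/3.

496/3


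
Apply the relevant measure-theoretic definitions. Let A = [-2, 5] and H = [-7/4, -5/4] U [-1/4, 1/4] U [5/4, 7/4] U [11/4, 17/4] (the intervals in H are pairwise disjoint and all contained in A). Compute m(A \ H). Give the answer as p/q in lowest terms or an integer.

The ambient interval has length m(A) = 5 - (-2) = 7.
Since the holes are disjoint and sit inside A, by finite additivity
  m(H) = sum_i (b_i - a_i), and m(A \ H) = m(A) - m(H).
Computing the hole measures:
  m(H_1) = -5/4 - (-7/4) = 1/2.
  m(H_2) = 1/4 - (-1/4) = 1/2.
  m(H_3) = 7/4 - 5/4 = 1/2.
  m(H_4) = 17/4 - 11/4 = 3/2.
Summed: m(H) = 1/2 + 1/2 + 1/2 + 3/2 = 3.
So m(A \ H) = 7 - 3 = 4.

4


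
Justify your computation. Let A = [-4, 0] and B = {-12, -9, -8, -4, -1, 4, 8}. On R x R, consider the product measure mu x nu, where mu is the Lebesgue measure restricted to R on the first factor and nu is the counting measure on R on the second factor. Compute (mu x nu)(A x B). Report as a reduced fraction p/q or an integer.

For a measurable rectangle A x B, the product measure satisfies
  (mu x nu)(A x B) = mu(A) * nu(B).
  mu(A) = 4.
  nu(B) = 7.
  (mu x nu)(A x B) = 4 * 7 = 28.

28


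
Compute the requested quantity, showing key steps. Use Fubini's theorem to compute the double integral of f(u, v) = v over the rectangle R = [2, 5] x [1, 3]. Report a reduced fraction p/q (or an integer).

f(u, v) is a tensor product of a function of u and a function of v, and both factors are bounded continuous (hence Lebesgue integrable) on the rectangle, so Fubini's theorem applies:
  integral_R f d(m x m) = (integral_a1^b1 1 du) * (integral_a2^b2 v dv).
Inner integral in u: integral_{2}^{5} 1 du = (5^1 - 2^1)/1
  = 3.
Inner integral in v: integral_{1}^{3} v dv = (3^2 - 1^2)/2
  = 4.
Product: (3) * (4) = 12.

12


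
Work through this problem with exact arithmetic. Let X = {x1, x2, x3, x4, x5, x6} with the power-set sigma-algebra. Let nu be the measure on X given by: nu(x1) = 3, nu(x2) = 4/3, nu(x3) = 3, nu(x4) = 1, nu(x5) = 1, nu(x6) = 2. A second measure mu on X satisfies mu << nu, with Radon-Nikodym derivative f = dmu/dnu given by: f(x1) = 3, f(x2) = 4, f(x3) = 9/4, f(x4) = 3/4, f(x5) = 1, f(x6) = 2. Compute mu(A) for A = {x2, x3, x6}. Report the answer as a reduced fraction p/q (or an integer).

By the defining property of the Radon-Nikodym derivative, for every measurable set A,
  mu(A) = integral_A f dnu.
Since nu is a discrete measure concentrated on the atoms of X, the integral over A reduces to the sum
  mu(A) = sum_{x in A} f(x) * nu({x}).
Computing each term:
  x2: f(x2) * nu(x2) = 4 * 4/3 = 16/3.
  x3: f(x3) * nu(x3) = 9/4 * 3 = 27/4.
  x6: f(x6) * nu(x6) = 2 * 2 = 4.
Summing: mu(A) = 16/3 + 27/4 + 4 = 193/12.

193/12


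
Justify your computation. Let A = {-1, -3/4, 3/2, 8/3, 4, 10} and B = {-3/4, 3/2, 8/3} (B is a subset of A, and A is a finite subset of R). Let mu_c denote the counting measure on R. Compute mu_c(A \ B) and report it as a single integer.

Counting measure assigns mu_c(E) = |E| (number of elements) when E is finite. For B subset A, A \ B is the set of elements of A not in B, so |A \ B| = |A| - |B|.
|A| = 6, |B| = 3, so mu_c(A \ B) = 6 - 3 = 3.

3


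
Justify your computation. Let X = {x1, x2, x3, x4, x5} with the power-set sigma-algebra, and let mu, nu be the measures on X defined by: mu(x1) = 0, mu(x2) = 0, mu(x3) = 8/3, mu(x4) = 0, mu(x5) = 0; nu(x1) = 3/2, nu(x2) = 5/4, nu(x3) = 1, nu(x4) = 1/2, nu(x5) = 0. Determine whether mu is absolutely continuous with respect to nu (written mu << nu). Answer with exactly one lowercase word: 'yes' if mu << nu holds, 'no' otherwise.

mu << nu means: every nu-null measurable set is also mu-null; equivalently, for every atom x, if nu({x}) = 0 then mu({x}) = 0.
Checking each atom:
  x1: nu = 3/2 > 0 -> no constraint.
  x2: nu = 5/4 > 0 -> no constraint.
  x3: nu = 1 > 0 -> no constraint.
  x4: nu = 1/2 > 0 -> no constraint.
  x5: nu = 0, mu = 0 -> consistent with mu << nu.
No atom violates the condition. Therefore mu << nu.

yes


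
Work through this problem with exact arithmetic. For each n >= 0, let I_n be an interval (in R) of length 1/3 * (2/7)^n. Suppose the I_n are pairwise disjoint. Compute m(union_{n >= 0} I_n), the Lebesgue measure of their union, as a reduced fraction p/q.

By countable additivity of the Lebesgue measure on pairwise disjoint measurable sets,
  m(union_{n >= 0} I_n) = sum_{n >= 0} m(I_n) = sum_{n >= 0} a * r^n,
  with a = 1/3 and r = 2/7.
Since 0 < r = 2/7 < 1, the geometric series converges:
  sum_{n >= 0} a * r^n = a / (1 - r).
  = 1/3 / (1 - 2/7)
  = 1/3 / (5/7)
  = 7/15.

7/15


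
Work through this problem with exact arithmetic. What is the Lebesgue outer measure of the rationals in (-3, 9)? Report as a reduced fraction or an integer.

Q cap (-3, 9) is countable; list its elements as q_1, q_2, ... . Fix eps > 0 and cover the k-th point by an interval of length eps * 2^(-k). The cover has total length eps * sum_{k>=1} 2^(-k) = eps, so by definition of outer measure m*(Q cap (-3, 9)) <= eps. Since eps was arbitrary and m* >= 0, the outer measure is 0.

0


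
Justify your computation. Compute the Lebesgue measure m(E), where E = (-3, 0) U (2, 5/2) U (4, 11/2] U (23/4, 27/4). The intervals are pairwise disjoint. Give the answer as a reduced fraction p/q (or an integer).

For pairwise disjoint intervals, m(union_i I_i) = sum_i m(I_i),
and m is invariant under swapping open/closed endpoints (single points have measure 0).
So m(E) = sum_i (b_i - a_i).
  I_1 has length 0 - (-3) = 3.
  I_2 has length 5/2 - 2 = 1/2.
  I_3 has length 11/2 - 4 = 3/2.
  I_4 has length 27/4 - 23/4 = 1.
Summing:
  m(E) = 3 + 1/2 + 3/2 + 1 = 6.

6


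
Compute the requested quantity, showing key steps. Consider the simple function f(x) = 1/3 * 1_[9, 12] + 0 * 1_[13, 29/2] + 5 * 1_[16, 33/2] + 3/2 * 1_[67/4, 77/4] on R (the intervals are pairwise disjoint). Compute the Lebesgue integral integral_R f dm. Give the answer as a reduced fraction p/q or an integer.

For a simple function f = sum_i c_i * 1_{A_i} with disjoint A_i,
  integral f dm = sum_i c_i * m(A_i).
Lengths of the A_i:
  m(A_1) = 12 - 9 = 3.
  m(A_2) = 29/2 - 13 = 3/2.
  m(A_3) = 33/2 - 16 = 1/2.
  m(A_4) = 77/4 - 67/4 = 5/2.
Contributions c_i * m(A_i):
  (1/3) * (3) = 1.
  (0) * (3/2) = 0.
  (5) * (1/2) = 5/2.
  (3/2) * (5/2) = 15/4.
Total: 1 + 0 + 5/2 + 15/4 = 29/4.

29/4


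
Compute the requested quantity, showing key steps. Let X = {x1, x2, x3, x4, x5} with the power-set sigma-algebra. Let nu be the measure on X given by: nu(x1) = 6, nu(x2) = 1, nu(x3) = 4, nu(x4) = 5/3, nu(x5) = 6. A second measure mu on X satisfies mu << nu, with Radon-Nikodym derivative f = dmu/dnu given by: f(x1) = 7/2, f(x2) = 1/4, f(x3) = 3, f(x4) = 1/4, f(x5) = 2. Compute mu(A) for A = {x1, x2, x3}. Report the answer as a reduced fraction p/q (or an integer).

By the defining property of the Radon-Nikodym derivative, for every measurable set A,
  mu(A) = integral_A f dnu.
Since nu is a discrete measure concentrated on the atoms of X, the integral over A reduces to the sum
  mu(A) = sum_{x in A} f(x) * nu({x}).
Computing each term:
  x1: f(x1) * nu(x1) = 7/2 * 6 = 21.
  x2: f(x2) * nu(x2) = 1/4 * 1 = 1/4.
  x3: f(x3) * nu(x3) = 3 * 4 = 12.
Summing: mu(A) = 21 + 1/4 + 12 = 133/4.

133/4


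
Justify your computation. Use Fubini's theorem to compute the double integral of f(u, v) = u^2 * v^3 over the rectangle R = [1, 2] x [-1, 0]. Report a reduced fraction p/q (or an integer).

f(u, v) is a tensor product of a function of u and a function of v, and both factors are bounded continuous (hence Lebesgue integrable) on the rectangle, so Fubini's theorem applies:
  integral_R f d(m x m) = (integral_a1^b1 u^2 du) * (integral_a2^b2 v^3 dv).
Inner integral in u: integral_{1}^{2} u^2 du = (2^3 - 1^3)/3
  = 7/3.
Inner integral in v: integral_{-1}^{0} v^3 dv = (0^4 - (-1)^4)/4
  = -1/4.
Product: (7/3) * (-1/4) = -7/12.

-7/12


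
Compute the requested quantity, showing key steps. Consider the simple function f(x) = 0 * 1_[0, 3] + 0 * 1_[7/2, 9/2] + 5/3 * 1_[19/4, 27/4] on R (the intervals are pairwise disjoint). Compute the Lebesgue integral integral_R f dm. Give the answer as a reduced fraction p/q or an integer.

For a simple function f = sum_i c_i * 1_{A_i} with disjoint A_i,
  integral f dm = sum_i c_i * m(A_i).
Lengths of the A_i:
  m(A_1) = 3 - 0 = 3.
  m(A_2) = 9/2 - 7/2 = 1.
  m(A_3) = 27/4 - 19/4 = 2.
Contributions c_i * m(A_i):
  (0) * (3) = 0.
  (0) * (1) = 0.
  (5/3) * (2) = 10/3.
Total: 0 + 0 + 10/3 = 10/3.

10/3


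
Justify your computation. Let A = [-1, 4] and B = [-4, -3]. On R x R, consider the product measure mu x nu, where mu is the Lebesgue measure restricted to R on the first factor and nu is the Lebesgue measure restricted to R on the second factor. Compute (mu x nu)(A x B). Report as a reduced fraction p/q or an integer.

For a measurable rectangle A x B, the product measure satisfies
  (mu x nu)(A x B) = mu(A) * nu(B).
  mu(A) = 5.
  nu(B) = 1.
  (mu x nu)(A x B) = 5 * 1 = 5.

5


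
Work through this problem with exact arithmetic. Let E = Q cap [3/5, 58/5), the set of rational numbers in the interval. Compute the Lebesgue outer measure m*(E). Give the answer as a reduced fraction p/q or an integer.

Q cap [3/5, 58/5) is countable; list its elements as q_1, q_2, ... . Fix eps > 0 and cover the k-th point by an interval of length eps * 2^(-k). The cover has total length eps * sum_{k>=1} 2^(-k) = eps, so by definition of outer measure m*(Q cap [3/5, 58/5)) <= eps. Since eps was arbitrary and m* >= 0, the outer measure is 0.

0


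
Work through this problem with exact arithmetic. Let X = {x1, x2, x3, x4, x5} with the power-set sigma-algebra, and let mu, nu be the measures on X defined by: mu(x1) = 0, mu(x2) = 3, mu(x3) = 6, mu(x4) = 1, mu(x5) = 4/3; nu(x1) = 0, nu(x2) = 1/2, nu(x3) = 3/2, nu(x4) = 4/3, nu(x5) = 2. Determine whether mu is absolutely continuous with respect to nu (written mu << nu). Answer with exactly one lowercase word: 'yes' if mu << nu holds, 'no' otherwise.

mu << nu means: every nu-null measurable set is also mu-null; equivalently, for every atom x, if nu({x}) = 0 then mu({x}) = 0.
Checking each atom:
  x1: nu = 0, mu = 0 -> consistent with mu << nu.
  x2: nu = 1/2 > 0 -> no constraint.
  x3: nu = 3/2 > 0 -> no constraint.
  x4: nu = 4/3 > 0 -> no constraint.
  x5: nu = 2 > 0 -> no constraint.
No atom violates the condition. Therefore mu << nu.

yes


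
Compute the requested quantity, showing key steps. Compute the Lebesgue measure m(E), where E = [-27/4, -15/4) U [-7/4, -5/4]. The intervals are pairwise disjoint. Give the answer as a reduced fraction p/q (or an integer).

For pairwise disjoint intervals, m(union_i I_i) = sum_i m(I_i),
and m is invariant under swapping open/closed endpoints (single points have measure 0).
So m(E) = sum_i (b_i - a_i).
  I_1 has length -15/4 - (-27/4) = 3.
  I_2 has length -5/4 - (-7/4) = 1/2.
Summing:
  m(E) = 3 + 1/2 = 7/2.

7/2


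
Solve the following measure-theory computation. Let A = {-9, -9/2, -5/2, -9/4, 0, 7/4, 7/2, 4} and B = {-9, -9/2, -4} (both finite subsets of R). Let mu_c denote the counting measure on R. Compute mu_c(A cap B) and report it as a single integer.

Counting measure on a finite set equals cardinality. mu_c(A cap B) = |A cap B| (elements appearing in both).
Enumerating the elements of A that also lie in B gives 2 element(s).
So mu_c(A cap B) = 2.

2


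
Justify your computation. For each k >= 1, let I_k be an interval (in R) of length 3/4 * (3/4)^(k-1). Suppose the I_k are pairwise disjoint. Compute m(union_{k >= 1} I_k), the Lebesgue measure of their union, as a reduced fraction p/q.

By countable additivity of the Lebesgue measure on pairwise disjoint measurable sets,
  m(union_{k >= 1} I_k) = sum_{k >= 1} m(I_k) = sum_{k >= 1} a * r^(k-1),
  with a = 3/4 and r = 3/4.
Since 0 < r = 3/4 < 1, the geometric series converges:
  sum_{k >= 1} a * r^(k-1) = a / (1 - r).
  = 3/4 / (1 - 3/4)
  = 3/4 / (1/4)
  = 3.

3


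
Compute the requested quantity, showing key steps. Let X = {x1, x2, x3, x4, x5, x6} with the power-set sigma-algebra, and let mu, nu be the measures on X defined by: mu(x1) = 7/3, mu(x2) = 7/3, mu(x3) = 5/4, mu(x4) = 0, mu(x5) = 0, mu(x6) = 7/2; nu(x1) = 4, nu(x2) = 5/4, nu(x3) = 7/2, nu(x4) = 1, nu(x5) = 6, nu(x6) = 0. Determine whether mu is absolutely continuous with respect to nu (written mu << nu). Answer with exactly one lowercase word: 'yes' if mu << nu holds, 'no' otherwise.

mu << nu means: every nu-null measurable set is also mu-null; equivalently, for every atom x, if nu({x}) = 0 then mu({x}) = 0.
Checking each atom:
  x1: nu = 4 > 0 -> no constraint.
  x2: nu = 5/4 > 0 -> no constraint.
  x3: nu = 7/2 > 0 -> no constraint.
  x4: nu = 1 > 0 -> no constraint.
  x5: nu = 6 > 0 -> no constraint.
  x6: nu = 0, mu = 7/2 > 0 -> violates mu << nu.
The atom(s) x6 violate the condition (nu = 0 but mu > 0). Therefore mu is NOT absolutely continuous w.r.t. nu.

no


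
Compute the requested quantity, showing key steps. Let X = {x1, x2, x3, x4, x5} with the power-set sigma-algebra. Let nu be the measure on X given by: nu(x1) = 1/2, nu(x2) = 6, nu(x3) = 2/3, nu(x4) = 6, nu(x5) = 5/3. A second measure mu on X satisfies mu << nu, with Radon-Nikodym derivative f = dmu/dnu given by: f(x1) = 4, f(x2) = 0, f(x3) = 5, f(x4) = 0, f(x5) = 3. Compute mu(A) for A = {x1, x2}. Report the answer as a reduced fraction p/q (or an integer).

By the defining property of the Radon-Nikodym derivative, for every measurable set A,
  mu(A) = integral_A f dnu.
Since nu is a discrete measure concentrated on the atoms of X, the integral over A reduces to the sum
  mu(A) = sum_{x in A} f(x) * nu({x}).
Computing each term:
  x1: f(x1) * nu(x1) = 4 * 1/2 = 2.
  x2: f(x2) * nu(x2) = 0 * 6 = 0.
Summing: mu(A) = 2 + 0 = 2.

2


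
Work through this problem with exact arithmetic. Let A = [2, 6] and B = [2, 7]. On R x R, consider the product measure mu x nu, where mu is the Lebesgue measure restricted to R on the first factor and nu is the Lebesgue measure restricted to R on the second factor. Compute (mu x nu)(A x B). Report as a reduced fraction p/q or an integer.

For a measurable rectangle A x B, the product measure satisfies
  (mu x nu)(A x B) = mu(A) * nu(B).
  mu(A) = 4.
  nu(B) = 5.
  (mu x nu)(A x B) = 4 * 5 = 20.

20


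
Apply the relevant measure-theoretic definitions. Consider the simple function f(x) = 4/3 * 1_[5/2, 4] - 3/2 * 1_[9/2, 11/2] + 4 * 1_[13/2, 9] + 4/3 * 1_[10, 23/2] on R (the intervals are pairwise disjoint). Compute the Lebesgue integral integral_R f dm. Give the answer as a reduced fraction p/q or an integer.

For a simple function f = sum_i c_i * 1_{A_i} with disjoint A_i,
  integral f dm = sum_i c_i * m(A_i).
Lengths of the A_i:
  m(A_1) = 4 - 5/2 = 3/2.
  m(A_2) = 11/2 - 9/2 = 1.
  m(A_3) = 9 - 13/2 = 5/2.
  m(A_4) = 23/2 - 10 = 3/2.
Contributions c_i * m(A_i):
  (4/3) * (3/2) = 2.
  (-3/2) * (1) = -3/2.
  (4) * (5/2) = 10.
  (4/3) * (3/2) = 2.
Total: 2 - 3/2 + 10 + 2 = 25/2.

25/2


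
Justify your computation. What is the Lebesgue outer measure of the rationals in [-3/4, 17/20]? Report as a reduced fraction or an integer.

Q cap [-3/4, 17/20] is countable; list its elements as q_1, q_2, ... . Fix eps > 0 and cover the k-th point by an interval of length eps * 2^(-k). The cover has total length eps * sum_{k>=1} 2^(-k) = eps, so by definition of outer measure m*(Q cap [-3/4, 17/20]) <= eps. Since eps was arbitrary and m* >= 0, the outer measure is 0.

0


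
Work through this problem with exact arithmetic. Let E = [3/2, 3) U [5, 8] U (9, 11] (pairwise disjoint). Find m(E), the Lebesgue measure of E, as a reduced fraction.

For pairwise disjoint intervals, m(union_i I_i) = sum_i m(I_i),
and m is invariant under swapping open/closed endpoints (single points have measure 0).
So m(E) = sum_i (b_i - a_i).
  I_1 has length 3 - 3/2 = 3/2.
  I_2 has length 8 - 5 = 3.
  I_3 has length 11 - 9 = 2.
Summing:
  m(E) = 3/2 + 3 + 2 = 13/2.

13/2


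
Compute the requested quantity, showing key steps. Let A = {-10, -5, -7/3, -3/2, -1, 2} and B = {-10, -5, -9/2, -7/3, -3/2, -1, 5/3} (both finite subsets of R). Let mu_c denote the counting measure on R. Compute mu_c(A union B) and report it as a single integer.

Counting measure on a finite set equals cardinality. By inclusion-exclusion, |A union B| = |A| + |B| - |A cap B|.
|A| = 6, |B| = 7, |A cap B| = 5.
So mu_c(A union B) = 6 + 7 - 5 = 8.

8


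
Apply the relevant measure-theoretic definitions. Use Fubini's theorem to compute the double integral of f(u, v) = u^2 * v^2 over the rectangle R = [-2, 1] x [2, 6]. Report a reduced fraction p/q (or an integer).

f(u, v) is a tensor product of a function of u and a function of v, and both factors are bounded continuous (hence Lebesgue integrable) on the rectangle, so Fubini's theorem applies:
  integral_R f d(m x m) = (integral_a1^b1 u^2 du) * (integral_a2^b2 v^2 dv).
Inner integral in u: integral_{-2}^{1} u^2 du = (1^3 - (-2)^3)/3
  = 3.
Inner integral in v: integral_{2}^{6} v^2 dv = (6^3 - 2^3)/3
  = 208/3.
Product: (3) * (208/3) = 208.

208


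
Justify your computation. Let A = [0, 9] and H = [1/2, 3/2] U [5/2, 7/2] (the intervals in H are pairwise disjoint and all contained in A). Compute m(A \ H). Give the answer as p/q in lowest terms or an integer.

The ambient interval has length m(A) = 9 - 0 = 9.
Since the holes are disjoint and sit inside A, by finite additivity
  m(H) = sum_i (b_i - a_i), and m(A \ H) = m(A) - m(H).
Computing the hole measures:
  m(H_1) = 3/2 - 1/2 = 1.
  m(H_2) = 7/2 - 5/2 = 1.
Summed: m(H) = 1 + 1 = 2.
So m(A \ H) = 9 - 2 = 7.

7


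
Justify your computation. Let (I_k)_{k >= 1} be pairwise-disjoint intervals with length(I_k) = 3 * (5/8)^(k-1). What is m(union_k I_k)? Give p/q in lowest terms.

By countable additivity of the Lebesgue measure on pairwise disjoint measurable sets,
  m(union_{k >= 1} I_k) = sum_{k >= 1} m(I_k) = sum_{k >= 1} a * r^(k-1),
  with a = 3 and r = 5/8.
Since 0 < r = 5/8 < 1, the geometric series converges:
  sum_{k >= 1} a * r^(k-1) = a / (1 - r).
  = 3 / (1 - 5/8)
  = 3 / (3/8)
  = 8.

8


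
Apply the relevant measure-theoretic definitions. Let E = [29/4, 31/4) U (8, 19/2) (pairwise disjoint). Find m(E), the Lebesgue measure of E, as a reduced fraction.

For pairwise disjoint intervals, m(union_i I_i) = sum_i m(I_i),
and m is invariant under swapping open/closed endpoints (single points have measure 0).
So m(E) = sum_i (b_i - a_i).
  I_1 has length 31/4 - 29/4 = 1/2.
  I_2 has length 19/2 - 8 = 3/2.
Summing:
  m(E) = 1/2 + 3/2 = 2.

2


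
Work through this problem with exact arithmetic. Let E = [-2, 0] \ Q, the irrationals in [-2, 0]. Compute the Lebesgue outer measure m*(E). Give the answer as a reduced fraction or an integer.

The interval I = [-2, 0] has m(I) = 0 - (-2) = 2 (endpoints are measure-zero, so open/closed/half-open agree). Write I = (I cap Q) u (I \ Q). The rationals in I are countable, so m*(I cap Q) = 0 (cover each rational by intervals whose total length is arbitrarily small). By countable subadditivity m*(I) <= m*(I cap Q) + m*(I \ Q), hence m*(I \ Q) >= m(I) = 2. The reverse inequality m*(I \ Q) <= m*(I) = 2 is trivial since (I \ Q) is a subset of I. Therefore m*(I \ Q) = 2.

2


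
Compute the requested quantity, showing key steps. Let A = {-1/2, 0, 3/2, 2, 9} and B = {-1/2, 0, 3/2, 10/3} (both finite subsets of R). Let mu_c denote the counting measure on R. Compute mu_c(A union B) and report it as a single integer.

Counting measure on a finite set equals cardinality. By inclusion-exclusion, |A union B| = |A| + |B| - |A cap B|.
|A| = 5, |B| = 4, |A cap B| = 3.
So mu_c(A union B) = 5 + 4 - 3 = 6.

6


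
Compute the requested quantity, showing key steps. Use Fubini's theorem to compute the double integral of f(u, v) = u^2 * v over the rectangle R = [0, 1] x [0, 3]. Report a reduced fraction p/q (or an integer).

f(u, v) is a tensor product of a function of u and a function of v, and both factors are bounded continuous (hence Lebesgue integrable) on the rectangle, so Fubini's theorem applies:
  integral_R f d(m x m) = (integral_a1^b1 u^2 du) * (integral_a2^b2 v dv).
Inner integral in u: integral_{0}^{1} u^2 du = (1^3 - 0^3)/3
  = 1/3.
Inner integral in v: integral_{0}^{3} v dv = (3^2 - 0^2)/2
  = 9/2.
Product: (1/3) * (9/2) = 3/2.

3/2


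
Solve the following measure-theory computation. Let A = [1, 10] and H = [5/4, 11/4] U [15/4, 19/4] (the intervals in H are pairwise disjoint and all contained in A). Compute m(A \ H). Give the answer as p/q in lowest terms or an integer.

The ambient interval has length m(A) = 10 - 1 = 9.
Since the holes are disjoint and sit inside A, by finite additivity
  m(H) = sum_i (b_i - a_i), and m(A \ H) = m(A) - m(H).
Computing the hole measures:
  m(H_1) = 11/4 - 5/4 = 3/2.
  m(H_2) = 19/4 - 15/4 = 1.
Summed: m(H) = 3/2 + 1 = 5/2.
So m(A \ H) = 9 - 5/2 = 13/2.

13/2


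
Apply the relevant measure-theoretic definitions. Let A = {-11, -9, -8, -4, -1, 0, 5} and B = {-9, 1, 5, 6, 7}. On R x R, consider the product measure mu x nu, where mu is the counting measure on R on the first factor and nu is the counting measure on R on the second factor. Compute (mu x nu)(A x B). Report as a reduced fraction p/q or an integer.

For a measurable rectangle A x B, the product measure satisfies
  (mu x nu)(A x B) = mu(A) * nu(B).
  mu(A) = 7.
  nu(B) = 5.
  (mu x nu)(A x B) = 7 * 5 = 35.

35


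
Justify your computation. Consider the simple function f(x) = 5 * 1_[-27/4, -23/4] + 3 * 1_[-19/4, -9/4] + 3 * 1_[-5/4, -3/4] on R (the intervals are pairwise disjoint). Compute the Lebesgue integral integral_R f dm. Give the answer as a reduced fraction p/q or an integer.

For a simple function f = sum_i c_i * 1_{A_i} with disjoint A_i,
  integral f dm = sum_i c_i * m(A_i).
Lengths of the A_i:
  m(A_1) = -23/4 - (-27/4) = 1.
  m(A_2) = -9/4 - (-19/4) = 5/2.
  m(A_3) = -3/4 - (-5/4) = 1/2.
Contributions c_i * m(A_i):
  (5) * (1) = 5.
  (3) * (5/2) = 15/2.
  (3) * (1/2) = 3/2.
Total: 5 + 15/2 + 3/2 = 14.

14


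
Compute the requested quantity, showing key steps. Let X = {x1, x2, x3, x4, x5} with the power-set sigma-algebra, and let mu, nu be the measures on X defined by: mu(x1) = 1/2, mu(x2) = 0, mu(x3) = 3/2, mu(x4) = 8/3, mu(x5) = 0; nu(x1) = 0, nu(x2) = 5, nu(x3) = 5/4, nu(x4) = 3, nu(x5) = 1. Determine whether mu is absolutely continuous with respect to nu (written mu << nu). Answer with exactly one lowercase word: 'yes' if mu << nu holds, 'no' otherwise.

mu << nu means: every nu-null measurable set is also mu-null; equivalently, for every atom x, if nu({x}) = 0 then mu({x}) = 0.
Checking each atom:
  x1: nu = 0, mu = 1/2 > 0 -> violates mu << nu.
  x2: nu = 5 > 0 -> no constraint.
  x3: nu = 5/4 > 0 -> no constraint.
  x4: nu = 3 > 0 -> no constraint.
  x5: nu = 1 > 0 -> no constraint.
The atom(s) x1 violate the condition (nu = 0 but mu > 0). Therefore mu is NOT absolutely continuous w.r.t. nu.

no


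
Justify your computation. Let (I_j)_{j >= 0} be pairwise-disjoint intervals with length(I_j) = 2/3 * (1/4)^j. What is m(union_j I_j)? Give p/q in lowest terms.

By countable additivity of the Lebesgue measure on pairwise disjoint measurable sets,
  m(union_{j >= 0} I_j) = sum_{j >= 0} m(I_j) = sum_{j >= 0} a * r^j,
  with a = 2/3 and r = 1/4.
Since 0 < r = 1/4 < 1, the geometric series converges:
  sum_{j >= 0} a * r^j = a / (1 - r).
  = 2/3 / (1 - 1/4)
  = 2/3 / (3/4)
  = 8/9.

8/9


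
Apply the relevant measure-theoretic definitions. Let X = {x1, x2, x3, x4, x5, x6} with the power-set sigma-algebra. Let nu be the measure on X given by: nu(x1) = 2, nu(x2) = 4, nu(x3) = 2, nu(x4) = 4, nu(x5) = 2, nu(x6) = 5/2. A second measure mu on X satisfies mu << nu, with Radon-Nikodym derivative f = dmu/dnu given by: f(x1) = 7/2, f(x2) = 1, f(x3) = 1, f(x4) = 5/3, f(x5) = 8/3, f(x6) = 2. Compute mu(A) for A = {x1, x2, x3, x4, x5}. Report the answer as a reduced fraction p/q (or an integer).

By the defining property of the Radon-Nikodym derivative, for every measurable set A,
  mu(A) = integral_A f dnu.
Since nu is a discrete measure concentrated on the atoms of X, the integral over A reduces to the sum
  mu(A) = sum_{x in A} f(x) * nu({x}).
Computing each term:
  x1: f(x1) * nu(x1) = 7/2 * 2 = 7.
  x2: f(x2) * nu(x2) = 1 * 4 = 4.
  x3: f(x3) * nu(x3) = 1 * 2 = 2.
  x4: f(x4) * nu(x4) = 5/3 * 4 = 20/3.
  x5: f(x5) * nu(x5) = 8/3 * 2 = 16/3.
Summing: mu(A) = 7 + 4 + 2 + 20/3 + 16/3 = 25.

25


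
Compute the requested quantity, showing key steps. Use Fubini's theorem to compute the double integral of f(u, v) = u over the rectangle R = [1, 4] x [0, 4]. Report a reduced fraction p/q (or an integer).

f(u, v) is a tensor product of a function of u and a function of v, and both factors are bounded continuous (hence Lebesgue integrable) on the rectangle, so Fubini's theorem applies:
  integral_R f d(m x m) = (integral_a1^b1 u du) * (integral_a2^b2 1 dv).
Inner integral in u: integral_{1}^{4} u du = (4^2 - 1^2)/2
  = 15/2.
Inner integral in v: integral_{0}^{4} 1 dv = (4^1 - 0^1)/1
  = 4.
Product: (15/2) * (4) = 30.

30


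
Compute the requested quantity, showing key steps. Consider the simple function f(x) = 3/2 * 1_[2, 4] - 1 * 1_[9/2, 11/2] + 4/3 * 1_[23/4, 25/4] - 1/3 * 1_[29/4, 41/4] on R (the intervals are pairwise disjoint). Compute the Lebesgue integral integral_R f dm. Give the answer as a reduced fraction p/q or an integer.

For a simple function f = sum_i c_i * 1_{A_i} with disjoint A_i,
  integral f dm = sum_i c_i * m(A_i).
Lengths of the A_i:
  m(A_1) = 4 - 2 = 2.
  m(A_2) = 11/2 - 9/2 = 1.
  m(A_3) = 25/4 - 23/4 = 1/2.
  m(A_4) = 41/4 - 29/4 = 3.
Contributions c_i * m(A_i):
  (3/2) * (2) = 3.
  (-1) * (1) = -1.
  (4/3) * (1/2) = 2/3.
  (-1/3) * (3) = -1.
Total: 3 - 1 + 2/3 - 1 = 5/3.

5/3


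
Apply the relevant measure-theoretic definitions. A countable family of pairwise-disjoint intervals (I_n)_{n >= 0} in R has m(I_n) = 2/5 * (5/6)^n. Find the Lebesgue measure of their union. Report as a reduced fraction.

By countable additivity of the Lebesgue measure on pairwise disjoint measurable sets,
  m(union_{n >= 0} I_n) = sum_{n >= 0} m(I_n) = sum_{n >= 0} a * r^n,
  with a = 2/5 and r = 5/6.
Since 0 < r = 5/6 < 1, the geometric series converges:
  sum_{n >= 0} a * r^n = a / (1 - r).
  = 2/5 / (1 - 5/6)
  = 2/5 / (1/6)
  = 12/5.

12/5


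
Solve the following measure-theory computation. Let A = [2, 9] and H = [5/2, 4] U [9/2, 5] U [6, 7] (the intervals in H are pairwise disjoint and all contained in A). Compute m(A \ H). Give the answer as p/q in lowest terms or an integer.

The ambient interval has length m(A) = 9 - 2 = 7.
Since the holes are disjoint and sit inside A, by finite additivity
  m(H) = sum_i (b_i - a_i), and m(A \ H) = m(A) - m(H).
Computing the hole measures:
  m(H_1) = 4 - 5/2 = 3/2.
  m(H_2) = 5 - 9/2 = 1/2.
  m(H_3) = 7 - 6 = 1.
Summed: m(H) = 3/2 + 1/2 + 1 = 3.
So m(A \ H) = 7 - 3 = 4.

4


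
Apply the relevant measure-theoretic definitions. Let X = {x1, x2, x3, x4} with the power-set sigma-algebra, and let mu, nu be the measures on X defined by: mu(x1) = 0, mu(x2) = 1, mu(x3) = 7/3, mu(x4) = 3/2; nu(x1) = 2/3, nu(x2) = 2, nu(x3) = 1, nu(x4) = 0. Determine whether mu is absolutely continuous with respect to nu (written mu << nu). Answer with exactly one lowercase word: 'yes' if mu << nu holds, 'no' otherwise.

mu << nu means: every nu-null measurable set is also mu-null; equivalently, for every atom x, if nu({x}) = 0 then mu({x}) = 0.
Checking each atom:
  x1: nu = 2/3 > 0 -> no constraint.
  x2: nu = 2 > 0 -> no constraint.
  x3: nu = 1 > 0 -> no constraint.
  x4: nu = 0, mu = 3/2 > 0 -> violates mu << nu.
The atom(s) x4 violate the condition (nu = 0 but mu > 0). Therefore mu is NOT absolutely continuous w.r.t. nu.

no


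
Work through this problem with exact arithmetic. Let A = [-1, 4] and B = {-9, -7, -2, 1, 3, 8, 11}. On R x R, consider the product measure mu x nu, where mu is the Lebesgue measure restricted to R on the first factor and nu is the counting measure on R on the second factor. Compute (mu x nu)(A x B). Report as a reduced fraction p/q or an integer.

For a measurable rectangle A x B, the product measure satisfies
  (mu x nu)(A x B) = mu(A) * nu(B).
  mu(A) = 5.
  nu(B) = 7.
  (mu x nu)(A x B) = 5 * 7 = 35.

35


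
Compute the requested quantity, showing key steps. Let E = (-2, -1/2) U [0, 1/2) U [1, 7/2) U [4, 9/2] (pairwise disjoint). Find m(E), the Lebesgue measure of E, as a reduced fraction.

For pairwise disjoint intervals, m(union_i I_i) = sum_i m(I_i),
and m is invariant under swapping open/closed endpoints (single points have measure 0).
So m(E) = sum_i (b_i - a_i).
  I_1 has length -1/2 - (-2) = 3/2.
  I_2 has length 1/2 - 0 = 1/2.
  I_3 has length 7/2 - 1 = 5/2.
  I_4 has length 9/2 - 4 = 1/2.
Summing:
  m(E) = 3/2 + 1/2 + 5/2 + 1/2 = 5.

5


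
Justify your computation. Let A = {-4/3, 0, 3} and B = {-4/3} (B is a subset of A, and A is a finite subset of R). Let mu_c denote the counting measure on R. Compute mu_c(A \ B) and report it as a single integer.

Counting measure assigns mu_c(E) = |E| (number of elements) when E is finite. For B subset A, A \ B is the set of elements of A not in B, so |A \ B| = |A| - |B|.
|A| = 3, |B| = 1, so mu_c(A \ B) = 3 - 1 = 2.

2


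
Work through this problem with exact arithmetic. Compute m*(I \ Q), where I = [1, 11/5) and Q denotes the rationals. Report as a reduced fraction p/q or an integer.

The interval I = [1, 11/5) has m(I) = 11/5 - 1 = 6/5 (endpoints are measure-zero, so open/closed/half-open agree). Write I = (I cap Q) u (I \ Q). The rationals in I are countable, so m*(I cap Q) = 0 (cover each rational by intervals whose total length is arbitrarily small). By countable subadditivity m*(I) <= m*(I cap Q) + m*(I \ Q), hence m*(I \ Q) >= m(I) = 6/5. The reverse inequality m*(I \ Q) <= m*(I) = 6/5 is trivial since (I \ Q) is a subset of I. Therefore m*(I \ Q) = 6/5.

6/5


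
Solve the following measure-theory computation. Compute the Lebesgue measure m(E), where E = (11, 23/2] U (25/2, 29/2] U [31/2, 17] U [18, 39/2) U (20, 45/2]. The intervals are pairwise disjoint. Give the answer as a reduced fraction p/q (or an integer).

For pairwise disjoint intervals, m(union_i I_i) = sum_i m(I_i),
and m is invariant under swapping open/closed endpoints (single points have measure 0).
So m(E) = sum_i (b_i - a_i).
  I_1 has length 23/2 - 11 = 1/2.
  I_2 has length 29/2 - 25/2 = 2.
  I_3 has length 17 - 31/2 = 3/2.
  I_4 has length 39/2 - 18 = 3/2.
  I_5 has length 45/2 - 20 = 5/2.
Summing:
  m(E) = 1/2 + 2 + 3/2 + 3/2 + 5/2 = 8.

8


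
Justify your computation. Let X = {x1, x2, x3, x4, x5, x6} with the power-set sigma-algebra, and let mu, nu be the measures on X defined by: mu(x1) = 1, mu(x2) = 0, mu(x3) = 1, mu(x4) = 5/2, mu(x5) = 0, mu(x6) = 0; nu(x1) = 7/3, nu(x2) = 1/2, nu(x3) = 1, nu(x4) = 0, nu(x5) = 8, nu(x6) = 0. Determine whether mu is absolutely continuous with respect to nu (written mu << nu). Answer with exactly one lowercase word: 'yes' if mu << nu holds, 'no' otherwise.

mu << nu means: every nu-null measurable set is also mu-null; equivalently, for every atom x, if nu({x}) = 0 then mu({x}) = 0.
Checking each atom:
  x1: nu = 7/3 > 0 -> no constraint.
  x2: nu = 1/2 > 0 -> no constraint.
  x3: nu = 1 > 0 -> no constraint.
  x4: nu = 0, mu = 5/2 > 0 -> violates mu << nu.
  x5: nu = 8 > 0 -> no constraint.
  x6: nu = 0, mu = 0 -> consistent with mu << nu.
The atom(s) x4 violate the condition (nu = 0 but mu > 0). Therefore mu is NOT absolutely continuous w.r.t. nu.

no


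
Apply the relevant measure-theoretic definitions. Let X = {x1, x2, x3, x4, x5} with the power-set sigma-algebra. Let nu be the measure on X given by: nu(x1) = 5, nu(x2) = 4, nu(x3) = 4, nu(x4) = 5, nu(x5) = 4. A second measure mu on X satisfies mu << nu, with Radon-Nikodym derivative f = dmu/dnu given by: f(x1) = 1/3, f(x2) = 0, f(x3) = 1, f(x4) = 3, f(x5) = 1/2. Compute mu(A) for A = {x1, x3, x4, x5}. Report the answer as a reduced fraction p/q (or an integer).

By the defining property of the Radon-Nikodym derivative, for every measurable set A,
  mu(A) = integral_A f dnu.
Since nu is a discrete measure concentrated on the atoms of X, the integral over A reduces to the sum
  mu(A) = sum_{x in A} f(x) * nu({x}).
Computing each term:
  x1: f(x1) * nu(x1) = 1/3 * 5 = 5/3.
  x3: f(x3) * nu(x3) = 1 * 4 = 4.
  x4: f(x4) * nu(x4) = 3 * 5 = 15.
  x5: f(x5) * nu(x5) = 1/2 * 4 = 2.
Summing: mu(A) = 5/3 + 4 + 15 + 2 = 68/3.

68/3


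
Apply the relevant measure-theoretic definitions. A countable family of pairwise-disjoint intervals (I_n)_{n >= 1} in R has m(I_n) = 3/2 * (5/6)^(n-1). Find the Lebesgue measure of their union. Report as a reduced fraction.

By countable additivity of the Lebesgue measure on pairwise disjoint measurable sets,
  m(union_{n >= 1} I_n) = sum_{n >= 1} m(I_n) = sum_{n >= 1} a * r^(n-1),
  with a = 3/2 and r = 5/6.
Since 0 < r = 5/6 < 1, the geometric series converges:
  sum_{n >= 1} a * r^(n-1) = a / (1 - r).
  = 3/2 / (1 - 5/6)
  = 3/2 / (1/6)
  = 9.

9


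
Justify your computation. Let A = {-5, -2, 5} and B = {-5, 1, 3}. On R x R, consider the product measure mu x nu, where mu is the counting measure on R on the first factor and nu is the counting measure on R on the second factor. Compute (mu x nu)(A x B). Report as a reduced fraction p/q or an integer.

For a measurable rectangle A x B, the product measure satisfies
  (mu x nu)(A x B) = mu(A) * nu(B).
  mu(A) = 3.
  nu(B) = 3.
  (mu x nu)(A x B) = 3 * 3 = 9.

9


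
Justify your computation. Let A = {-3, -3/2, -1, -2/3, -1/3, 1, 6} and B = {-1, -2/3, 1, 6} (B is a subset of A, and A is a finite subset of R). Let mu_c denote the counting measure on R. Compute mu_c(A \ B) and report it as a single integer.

Counting measure assigns mu_c(E) = |E| (number of elements) when E is finite. For B subset A, A \ B is the set of elements of A not in B, so |A \ B| = |A| - |B|.
|A| = 7, |B| = 4, so mu_c(A \ B) = 7 - 4 = 3.

3


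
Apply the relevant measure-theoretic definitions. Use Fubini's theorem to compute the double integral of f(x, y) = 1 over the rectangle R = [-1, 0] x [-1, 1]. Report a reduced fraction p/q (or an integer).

f(x, y) is a tensor product of a function of x and a function of y, and both factors are bounded continuous (hence Lebesgue integrable) on the rectangle, so Fubini's theorem applies:
  integral_R f d(m x m) = (integral_a1^b1 1 dx) * (integral_a2^b2 1 dy).
Inner integral in x: integral_{-1}^{0} 1 dx = (0^1 - (-1)^1)/1
  = 1.
Inner integral in y: integral_{-1}^{1} 1 dy = (1^1 - (-1)^1)/1
  = 2.
Product: (1) * (2) = 2.

2


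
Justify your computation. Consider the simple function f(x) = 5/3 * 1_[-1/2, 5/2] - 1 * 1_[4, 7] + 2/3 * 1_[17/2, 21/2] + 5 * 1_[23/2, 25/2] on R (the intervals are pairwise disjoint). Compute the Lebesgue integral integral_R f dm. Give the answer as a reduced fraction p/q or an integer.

For a simple function f = sum_i c_i * 1_{A_i} with disjoint A_i,
  integral f dm = sum_i c_i * m(A_i).
Lengths of the A_i:
  m(A_1) = 5/2 - (-1/2) = 3.
  m(A_2) = 7 - 4 = 3.
  m(A_3) = 21/2 - 17/2 = 2.
  m(A_4) = 25/2 - 23/2 = 1.
Contributions c_i * m(A_i):
  (5/3) * (3) = 5.
  (-1) * (3) = -3.
  (2/3) * (2) = 4/3.
  (5) * (1) = 5.
Total: 5 - 3 + 4/3 + 5 = 25/3.

25/3


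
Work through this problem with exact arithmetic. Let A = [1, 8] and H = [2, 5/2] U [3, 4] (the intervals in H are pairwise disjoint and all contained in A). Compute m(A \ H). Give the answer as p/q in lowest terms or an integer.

The ambient interval has length m(A) = 8 - 1 = 7.
Since the holes are disjoint and sit inside A, by finite additivity
  m(H) = sum_i (b_i - a_i), and m(A \ H) = m(A) - m(H).
Computing the hole measures:
  m(H_1) = 5/2 - 2 = 1/2.
  m(H_2) = 4 - 3 = 1.
Summed: m(H) = 1/2 + 1 = 3/2.
So m(A \ H) = 7 - 3/2 = 11/2.

11/2


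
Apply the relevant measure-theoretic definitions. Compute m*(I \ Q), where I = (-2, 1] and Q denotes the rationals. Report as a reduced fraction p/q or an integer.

The interval I = (-2, 1] has m(I) = 1 - (-2) = 3 (endpoints are measure-zero, so open/closed/half-open agree). Write I = (I cap Q) u (I \ Q). The rationals in I are countable, so m*(I cap Q) = 0 (cover each rational by intervals whose total length is arbitrarily small). By countable subadditivity m*(I) <= m*(I cap Q) + m*(I \ Q), hence m*(I \ Q) >= m(I) = 3. The reverse inequality m*(I \ Q) <= m*(I) = 3 is trivial since (I \ Q) is a subset of I. Therefore m*(I \ Q) = 3.

3


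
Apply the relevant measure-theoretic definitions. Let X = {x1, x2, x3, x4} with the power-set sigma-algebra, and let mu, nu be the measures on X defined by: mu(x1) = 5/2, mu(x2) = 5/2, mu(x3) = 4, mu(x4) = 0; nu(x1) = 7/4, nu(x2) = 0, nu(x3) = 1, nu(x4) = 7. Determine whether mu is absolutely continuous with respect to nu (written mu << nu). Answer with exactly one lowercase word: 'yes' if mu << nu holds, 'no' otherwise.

mu << nu means: every nu-null measurable set is also mu-null; equivalently, for every atom x, if nu({x}) = 0 then mu({x}) = 0.
Checking each atom:
  x1: nu = 7/4 > 0 -> no constraint.
  x2: nu = 0, mu = 5/2 > 0 -> violates mu << nu.
  x3: nu = 1 > 0 -> no constraint.
  x4: nu = 7 > 0 -> no constraint.
The atom(s) x2 violate the condition (nu = 0 but mu > 0). Therefore mu is NOT absolutely continuous w.r.t. nu.

no


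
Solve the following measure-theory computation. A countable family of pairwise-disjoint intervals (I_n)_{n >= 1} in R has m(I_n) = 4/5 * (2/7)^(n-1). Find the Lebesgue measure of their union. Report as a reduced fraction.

By countable additivity of the Lebesgue measure on pairwise disjoint measurable sets,
  m(union_{n >= 1} I_n) = sum_{n >= 1} m(I_n) = sum_{n >= 1} a * r^(n-1),
  with a = 4/5 and r = 2/7.
Since 0 < r = 2/7 < 1, the geometric series converges:
  sum_{n >= 1} a * r^(n-1) = a / (1 - r).
  = 4/5 / (1 - 2/7)
  = 4/5 / (5/7)
  = 28/25.

28/25


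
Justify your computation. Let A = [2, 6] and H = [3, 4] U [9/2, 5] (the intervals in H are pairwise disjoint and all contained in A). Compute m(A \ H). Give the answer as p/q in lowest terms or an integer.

The ambient interval has length m(A) = 6 - 2 = 4.
Since the holes are disjoint and sit inside A, by finite additivity
  m(H) = sum_i (b_i - a_i), and m(A \ H) = m(A) - m(H).
Computing the hole measures:
  m(H_1) = 4 - 3 = 1.
  m(H_2) = 5 - 9/2 = 1/2.
Summed: m(H) = 1 + 1/2 = 3/2.
So m(A \ H) = 4 - 3/2 = 5/2.

5/2
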